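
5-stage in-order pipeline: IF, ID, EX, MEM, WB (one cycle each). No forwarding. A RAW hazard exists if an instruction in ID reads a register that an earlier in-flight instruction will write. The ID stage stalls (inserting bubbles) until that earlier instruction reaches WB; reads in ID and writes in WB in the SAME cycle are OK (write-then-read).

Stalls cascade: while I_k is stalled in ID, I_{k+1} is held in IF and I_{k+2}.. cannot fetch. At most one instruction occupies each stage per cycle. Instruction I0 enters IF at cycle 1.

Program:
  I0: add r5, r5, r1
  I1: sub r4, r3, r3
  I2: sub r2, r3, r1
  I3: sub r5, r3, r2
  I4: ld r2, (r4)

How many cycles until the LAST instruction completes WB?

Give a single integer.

Answer: 11

Derivation:
I0 add r5 <- r5,r1: IF@1 ID@2 stall=0 (-) EX@3 MEM@4 WB@5
I1 sub r4 <- r3,r3: IF@2 ID@3 stall=0 (-) EX@4 MEM@5 WB@6
I2 sub r2 <- r3,r1: IF@3 ID@4 stall=0 (-) EX@5 MEM@6 WB@7
I3 sub r5 <- r3,r2: IF@4 ID@5 stall=2 (RAW on I2.r2 (WB@7)) EX@8 MEM@9 WB@10
I4 ld r2 <- r4: IF@5 ID@8 stall=0 (-) EX@9 MEM@10 WB@11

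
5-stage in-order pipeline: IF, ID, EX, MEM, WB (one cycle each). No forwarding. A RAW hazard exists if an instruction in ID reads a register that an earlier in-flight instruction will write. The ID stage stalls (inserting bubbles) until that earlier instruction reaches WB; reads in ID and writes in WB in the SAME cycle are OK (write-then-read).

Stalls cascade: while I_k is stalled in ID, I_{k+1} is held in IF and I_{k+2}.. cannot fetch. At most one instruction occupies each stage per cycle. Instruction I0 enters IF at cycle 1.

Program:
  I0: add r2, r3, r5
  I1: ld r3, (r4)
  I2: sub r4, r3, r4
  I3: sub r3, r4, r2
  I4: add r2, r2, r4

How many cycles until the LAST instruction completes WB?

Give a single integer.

Answer: 13

Derivation:
I0 add r2 <- r3,r5: IF@1 ID@2 stall=0 (-) EX@3 MEM@4 WB@5
I1 ld r3 <- r4: IF@2 ID@3 stall=0 (-) EX@4 MEM@5 WB@6
I2 sub r4 <- r3,r4: IF@3 ID@4 stall=2 (RAW on I1.r3 (WB@6)) EX@7 MEM@8 WB@9
I3 sub r3 <- r4,r2: IF@4 ID@7 stall=2 (RAW on I2.r4 (WB@9)) EX@10 MEM@11 WB@12
I4 add r2 <- r2,r4: IF@7 ID@10 stall=0 (-) EX@11 MEM@12 WB@13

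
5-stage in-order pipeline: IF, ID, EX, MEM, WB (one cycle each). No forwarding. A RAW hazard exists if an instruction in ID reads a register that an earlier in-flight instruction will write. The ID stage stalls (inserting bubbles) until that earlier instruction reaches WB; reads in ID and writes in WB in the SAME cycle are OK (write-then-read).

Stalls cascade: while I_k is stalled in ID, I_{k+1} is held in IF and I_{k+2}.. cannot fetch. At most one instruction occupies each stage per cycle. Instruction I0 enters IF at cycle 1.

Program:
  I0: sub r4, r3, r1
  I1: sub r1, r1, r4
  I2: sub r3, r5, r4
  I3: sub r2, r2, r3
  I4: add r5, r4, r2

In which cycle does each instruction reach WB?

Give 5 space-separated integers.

Answer: 5 8 9 12 15

Derivation:
I0 sub r4 <- r3,r1: IF@1 ID@2 stall=0 (-) EX@3 MEM@4 WB@5
I1 sub r1 <- r1,r4: IF@2 ID@3 stall=2 (RAW on I0.r4 (WB@5)) EX@6 MEM@7 WB@8
I2 sub r3 <- r5,r4: IF@3 ID@6 stall=0 (-) EX@7 MEM@8 WB@9
I3 sub r2 <- r2,r3: IF@6 ID@7 stall=2 (RAW on I2.r3 (WB@9)) EX@10 MEM@11 WB@12
I4 add r5 <- r4,r2: IF@7 ID@10 stall=2 (RAW on I3.r2 (WB@12)) EX@13 MEM@14 WB@15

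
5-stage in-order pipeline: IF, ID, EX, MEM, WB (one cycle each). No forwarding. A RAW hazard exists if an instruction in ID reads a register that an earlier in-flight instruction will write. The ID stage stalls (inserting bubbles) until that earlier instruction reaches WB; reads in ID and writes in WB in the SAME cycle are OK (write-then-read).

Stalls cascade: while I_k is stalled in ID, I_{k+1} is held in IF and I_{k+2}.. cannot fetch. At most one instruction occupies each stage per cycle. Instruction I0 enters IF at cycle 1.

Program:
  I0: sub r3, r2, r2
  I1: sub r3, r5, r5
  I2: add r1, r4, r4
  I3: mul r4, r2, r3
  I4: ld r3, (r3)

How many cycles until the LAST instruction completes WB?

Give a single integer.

Answer: 10

Derivation:
I0 sub r3 <- r2,r2: IF@1 ID@2 stall=0 (-) EX@3 MEM@4 WB@5
I1 sub r3 <- r5,r5: IF@2 ID@3 stall=0 (-) EX@4 MEM@5 WB@6
I2 add r1 <- r4,r4: IF@3 ID@4 stall=0 (-) EX@5 MEM@6 WB@7
I3 mul r4 <- r2,r3: IF@4 ID@5 stall=1 (RAW on I1.r3 (WB@6)) EX@7 MEM@8 WB@9
I4 ld r3 <- r3: IF@5 ID@7 stall=0 (-) EX@8 MEM@9 WB@10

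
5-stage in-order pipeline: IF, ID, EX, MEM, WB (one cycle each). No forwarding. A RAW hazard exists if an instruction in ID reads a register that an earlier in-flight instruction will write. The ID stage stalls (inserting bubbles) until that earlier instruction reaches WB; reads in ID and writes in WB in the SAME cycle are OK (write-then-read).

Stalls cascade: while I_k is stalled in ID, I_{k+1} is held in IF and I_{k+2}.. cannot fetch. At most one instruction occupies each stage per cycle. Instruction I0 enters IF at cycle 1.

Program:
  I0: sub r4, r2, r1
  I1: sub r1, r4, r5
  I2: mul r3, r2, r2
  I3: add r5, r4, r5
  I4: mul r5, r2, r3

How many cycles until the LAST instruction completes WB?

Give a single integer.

I0 sub r4 <- r2,r1: IF@1 ID@2 stall=0 (-) EX@3 MEM@4 WB@5
I1 sub r1 <- r4,r5: IF@2 ID@3 stall=2 (RAW on I0.r4 (WB@5)) EX@6 MEM@7 WB@8
I2 mul r3 <- r2,r2: IF@3 ID@6 stall=0 (-) EX@7 MEM@8 WB@9
I3 add r5 <- r4,r5: IF@6 ID@7 stall=0 (-) EX@8 MEM@9 WB@10
I4 mul r5 <- r2,r3: IF@7 ID@8 stall=1 (RAW on I2.r3 (WB@9)) EX@10 MEM@11 WB@12

Answer: 12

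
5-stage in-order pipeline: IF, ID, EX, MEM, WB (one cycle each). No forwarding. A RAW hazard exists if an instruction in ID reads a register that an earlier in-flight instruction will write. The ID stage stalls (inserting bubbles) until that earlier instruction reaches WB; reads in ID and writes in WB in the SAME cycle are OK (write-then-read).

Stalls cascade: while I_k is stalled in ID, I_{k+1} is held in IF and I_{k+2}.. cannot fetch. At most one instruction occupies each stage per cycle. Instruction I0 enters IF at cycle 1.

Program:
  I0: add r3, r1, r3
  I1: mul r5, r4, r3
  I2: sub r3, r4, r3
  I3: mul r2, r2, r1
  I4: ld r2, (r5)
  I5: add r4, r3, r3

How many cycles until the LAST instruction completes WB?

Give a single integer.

I0 add r3 <- r1,r3: IF@1 ID@2 stall=0 (-) EX@3 MEM@4 WB@5
I1 mul r5 <- r4,r3: IF@2 ID@3 stall=2 (RAW on I0.r3 (WB@5)) EX@6 MEM@7 WB@8
I2 sub r3 <- r4,r3: IF@3 ID@6 stall=0 (-) EX@7 MEM@8 WB@9
I3 mul r2 <- r2,r1: IF@6 ID@7 stall=0 (-) EX@8 MEM@9 WB@10
I4 ld r2 <- r5: IF@7 ID@8 stall=0 (-) EX@9 MEM@10 WB@11
I5 add r4 <- r3,r3: IF@8 ID@9 stall=0 (-) EX@10 MEM@11 WB@12

Answer: 12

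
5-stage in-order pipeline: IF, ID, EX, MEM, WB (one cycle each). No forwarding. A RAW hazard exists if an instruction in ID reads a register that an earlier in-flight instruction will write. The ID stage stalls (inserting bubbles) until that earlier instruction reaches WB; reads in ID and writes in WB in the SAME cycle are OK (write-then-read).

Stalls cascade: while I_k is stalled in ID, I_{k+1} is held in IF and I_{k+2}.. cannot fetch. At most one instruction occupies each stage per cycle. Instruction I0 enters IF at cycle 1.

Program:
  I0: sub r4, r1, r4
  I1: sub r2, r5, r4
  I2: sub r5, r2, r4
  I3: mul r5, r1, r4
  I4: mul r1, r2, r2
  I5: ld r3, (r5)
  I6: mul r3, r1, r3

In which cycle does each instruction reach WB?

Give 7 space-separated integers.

Answer: 5 8 11 12 13 15 18

Derivation:
I0 sub r4 <- r1,r4: IF@1 ID@2 stall=0 (-) EX@3 MEM@4 WB@5
I1 sub r2 <- r5,r4: IF@2 ID@3 stall=2 (RAW on I0.r4 (WB@5)) EX@6 MEM@7 WB@8
I2 sub r5 <- r2,r4: IF@3 ID@6 stall=2 (RAW on I1.r2 (WB@8)) EX@9 MEM@10 WB@11
I3 mul r5 <- r1,r4: IF@6 ID@9 stall=0 (-) EX@10 MEM@11 WB@12
I4 mul r1 <- r2,r2: IF@9 ID@10 stall=0 (-) EX@11 MEM@12 WB@13
I5 ld r3 <- r5: IF@10 ID@11 stall=1 (RAW on I3.r5 (WB@12)) EX@13 MEM@14 WB@15
I6 mul r3 <- r1,r3: IF@11 ID@13 stall=2 (RAW on I5.r3 (WB@15)) EX@16 MEM@17 WB@18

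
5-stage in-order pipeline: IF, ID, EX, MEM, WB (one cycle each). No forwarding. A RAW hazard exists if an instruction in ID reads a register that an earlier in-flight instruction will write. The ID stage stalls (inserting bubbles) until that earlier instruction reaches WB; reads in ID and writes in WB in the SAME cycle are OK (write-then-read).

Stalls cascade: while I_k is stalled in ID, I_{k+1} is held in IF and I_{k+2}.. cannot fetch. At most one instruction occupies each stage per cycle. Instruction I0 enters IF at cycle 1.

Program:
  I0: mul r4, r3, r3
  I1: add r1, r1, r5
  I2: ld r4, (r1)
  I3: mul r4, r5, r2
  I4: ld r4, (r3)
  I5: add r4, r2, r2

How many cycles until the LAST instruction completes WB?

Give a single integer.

I0 mul r4 <- r3,r3: IF@1 ID@2 stall=0 (-) EX@3 MEM@4 WB@5
I1 add r1 <- r1,r5: IF@2 ID@3 stall=0 (-) EX@4 MEM@5 WB@6
I2 ld r4 <- r1: IF@3 ID@4 stall=2 (RAW on I1.r1 (WB@6)) EX@7 MEM@8 WB@9
I3 mul r4 <- r5,r2: IF@4 ID@7 stall=0 (-) EX@8 MEM@9 WB@10
I4 ld r4 <- r3: IF@7 ID@8 stall=0 (-) EX@9 MEM@10 WB@11
I5 add r4 <- r2,r2: IF@8 ID@9 stall=0 (-) EX@10 MEM@11 WB@12

Answer: 12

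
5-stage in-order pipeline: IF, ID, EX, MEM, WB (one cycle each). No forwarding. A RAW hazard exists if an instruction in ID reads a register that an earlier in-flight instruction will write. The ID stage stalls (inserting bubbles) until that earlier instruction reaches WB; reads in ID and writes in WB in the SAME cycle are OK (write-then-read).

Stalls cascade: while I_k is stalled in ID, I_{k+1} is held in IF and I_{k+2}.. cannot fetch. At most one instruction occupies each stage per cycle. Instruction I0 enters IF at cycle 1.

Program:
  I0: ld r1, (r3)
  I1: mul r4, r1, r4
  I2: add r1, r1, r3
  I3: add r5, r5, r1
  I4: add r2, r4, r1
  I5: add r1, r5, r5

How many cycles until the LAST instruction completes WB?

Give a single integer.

Answer: 15

Derivation:
I0 ld r1 <- r3: IF@1 ID@2 stall=0 (-) EX@3 MEM@4 WB@5
I1 mul r4 <- r1,r4: IF@2 ID@3 stall=2 (RAW on I0.r1 (WB@5)) EX@6 MEM@7 WB@8
I2 add r1 <- r1,r3: IF@3 ID@6 stall=0 (-) EX@7 MEM@8 WB@9
I3 add r5 <- r5,r1: IF@6 ID@7 stall=2 (RAW on I2.r1 (WB@9)) EX@10 MEM@11 WB@12
I4 add r2 <- r4,r1: IF@7 ID@10 stall=0 (-) EX@11 MEM@12 WB@13
I5 add r1 <- r5,r5: IF@10 ID@11 stall=1 (RAW on I3.r5 (WB@12)) EX@13 MEM@14 WB@15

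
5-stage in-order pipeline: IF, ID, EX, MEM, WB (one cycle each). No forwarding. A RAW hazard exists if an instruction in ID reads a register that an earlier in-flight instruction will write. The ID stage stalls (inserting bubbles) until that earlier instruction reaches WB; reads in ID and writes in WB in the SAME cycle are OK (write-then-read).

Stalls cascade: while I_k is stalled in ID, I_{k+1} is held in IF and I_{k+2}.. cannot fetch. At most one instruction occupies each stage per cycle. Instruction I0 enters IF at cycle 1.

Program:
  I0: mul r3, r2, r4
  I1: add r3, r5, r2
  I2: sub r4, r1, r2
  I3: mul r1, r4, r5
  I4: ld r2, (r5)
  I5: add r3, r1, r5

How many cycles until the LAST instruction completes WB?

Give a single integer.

I0 mul r3 <- r2,r4: IF@1 ID@2 stall=0 (-) EX@3 MEM@4 WB@5
I1 add r3 <- r5,r2: IF@2 ID@3 stall=0 (-) EX@4 MEM@5 WB@6
I2 sub r4 <- r1,r2: IF@3 ID@4 stall=0 (-) EX@5 MEM@6 WB@7
I3 mul r1 <- r4,r5: IF@4 ID@5 stall=2 (RAW on I2.r4 (WB@7)) EX@8 MEM@9 WB@10
I4 ld r2 <- r5: IF@5 ID@8 stall=0 (-) EX@9 MEM@10 WB@11
I5 add r3 <- r1,r5: IF@8 ID@9 stall=1 (RAW on I3.r1 (WB@10)) EX@11 MEM@12 WB@13

Answer: 13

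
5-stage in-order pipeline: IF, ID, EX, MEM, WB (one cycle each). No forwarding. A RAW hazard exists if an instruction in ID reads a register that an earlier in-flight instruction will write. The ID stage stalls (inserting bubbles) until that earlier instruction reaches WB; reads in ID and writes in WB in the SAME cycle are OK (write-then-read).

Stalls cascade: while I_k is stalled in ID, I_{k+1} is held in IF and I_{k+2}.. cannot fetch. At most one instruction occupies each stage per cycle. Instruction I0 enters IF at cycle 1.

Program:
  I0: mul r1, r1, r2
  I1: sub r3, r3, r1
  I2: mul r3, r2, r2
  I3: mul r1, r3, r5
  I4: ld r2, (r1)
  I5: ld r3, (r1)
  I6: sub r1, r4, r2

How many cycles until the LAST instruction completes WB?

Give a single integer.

I0 mul r1 <- r1,r2: IF@1 ID@2 stall=0 (-) EX@3 MEM@4 WB@5
I1 sub r3 <- r3,r1: IF@2 ID@3 stall=2 (RAW on I0.r1 (WB@5)) EX@6 MEM@7 WB@8
I2 mul r3 <- r2,r2: IF@3 ID@6 stall=0 (-) EX@7 MEM@8 WB@9
I3 mul r1 <- r3,r5: IF@6 ID@7 stall=2 (RAW on I2.r3 (WB@9)) EX@10 MEM@11 WB@12
I4 ld r2 <- r1: IF@7 ID@10 stall=2 (RAW on I3.r1 (WB@12)) EX@13 MEM@14 WB@15
I5 ld r3 <- r1: IF@10 ID@13 stall=0 (-) EX@14 MEM@15 WB@16
I6 sub r1 <- r4,r2: IF@13 ID@14 stall=1 (RAW on I4.r2 (WB@15)) EX@16 MEM@17 WB@18

Answer: 18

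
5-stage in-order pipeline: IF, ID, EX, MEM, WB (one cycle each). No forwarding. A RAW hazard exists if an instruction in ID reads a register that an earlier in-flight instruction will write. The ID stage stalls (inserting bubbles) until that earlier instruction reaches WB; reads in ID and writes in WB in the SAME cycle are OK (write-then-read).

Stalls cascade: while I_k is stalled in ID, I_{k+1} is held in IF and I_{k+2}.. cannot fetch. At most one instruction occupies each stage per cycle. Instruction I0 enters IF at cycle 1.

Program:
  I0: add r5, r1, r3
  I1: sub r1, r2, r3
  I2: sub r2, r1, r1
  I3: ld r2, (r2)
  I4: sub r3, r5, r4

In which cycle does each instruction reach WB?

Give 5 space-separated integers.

I0 add r5 <- r1,r3: IF@1 ID@2 stall=0 (-) EX@3 MEM@4 WB@5
I1 sub r1 <- r2,r3: IF@2 ID@3 stall=0 (-) EX@4 MEM@5 WB@6
I2 sub r2 <- r1,r1: IF@3 ID@4 stall=2 (RAW on I1.r1 (WB@6)) EX@7 MEM@8 WB@9
I3 ld r2 <- r2: IF@4 ID@7 stall=2 (RAW on I2.r2 (WB@9)) EX@10 MEM@11 WB@12
I4 sub r3 <- r5,r4: IF@7 ID@10 stall=0 (-) EX@11 MEM@12 WB@13

Answer: 5 6 9 12 13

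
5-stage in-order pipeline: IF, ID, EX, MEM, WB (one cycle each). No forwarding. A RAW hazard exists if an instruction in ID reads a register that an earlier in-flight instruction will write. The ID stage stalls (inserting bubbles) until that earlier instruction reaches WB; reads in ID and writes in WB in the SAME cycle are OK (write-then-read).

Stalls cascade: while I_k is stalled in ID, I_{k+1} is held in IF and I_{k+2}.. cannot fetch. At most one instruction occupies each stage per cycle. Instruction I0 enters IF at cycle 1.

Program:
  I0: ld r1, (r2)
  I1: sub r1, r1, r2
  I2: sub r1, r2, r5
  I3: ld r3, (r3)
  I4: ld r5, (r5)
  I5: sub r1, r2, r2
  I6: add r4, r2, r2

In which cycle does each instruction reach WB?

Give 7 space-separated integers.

Answer: 5 8 9 10 11 12 13

Derivation:
I0 ld r1 <- r2: IF@1 ID@2 stall=0 (-) EX@3 MEM@4 WB@5
I1 sub r1 <- r1,r2: IF@2 ID@3 stall=2 (RAW on I0.r1 (WB@5)) EX@6 MEM@7 WB@8
I2 sub r1 <- r2,r5: IF@3 ID@6 stall=0 (-) EX@7 MEM@8 WB@9
I3 ld r3 <- r3: IF@6 ID@7 stall=0 (-) EX@8 MEM@9 WB@10
I4 ld r5 <- r5: IF@7 ID@8 stall=0 (-) EX@9 MEM@10 WB@11
I5 sub r1 <- r2,r2: IF@8 ID@9 stall=0 (-) EX@10 MEM@11 WB@12
I6 add r4 <- r2,r2: IF@9 ID@10 stall=0 (-) EX@11 MEM@12 WB@13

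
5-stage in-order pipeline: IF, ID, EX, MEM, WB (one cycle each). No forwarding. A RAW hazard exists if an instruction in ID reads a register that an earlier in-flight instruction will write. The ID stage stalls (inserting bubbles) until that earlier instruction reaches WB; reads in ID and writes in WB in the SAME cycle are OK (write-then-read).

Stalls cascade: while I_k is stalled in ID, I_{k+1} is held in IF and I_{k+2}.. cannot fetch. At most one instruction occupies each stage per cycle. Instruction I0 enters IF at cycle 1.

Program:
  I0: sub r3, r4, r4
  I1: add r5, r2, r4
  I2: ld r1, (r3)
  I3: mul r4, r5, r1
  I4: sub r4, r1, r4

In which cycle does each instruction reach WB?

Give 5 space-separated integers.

Answer: 5 6 8 11 14

Derivation:
I0 sub r3 <- r4,r4: IF@1 ID@2 stall=0 (-) EX@3 MEM@4 WB@5
I1 add r5 <- r2,r4: IF@2 ID@3 stall=0 (-) EX@4 MEM@5 WB@6
I2 ld r1 <- r3: IF@3 ID@4 stall=1 (RAW on I0.r3 (WB@5)) EX@6 MEM@7 WB@8
I3 mul r4 <- r5,r1: IF@4 ID@6 stall=2 (RAW on I2.r1 (WB@8)) EX@9 MEM@10 WB@11
I4 sub r4 <- r1,r4: IF@6 ID@9 stall=2 (RAW on I3.r4 (WB@11)) EX@12 MEM@13 WB@14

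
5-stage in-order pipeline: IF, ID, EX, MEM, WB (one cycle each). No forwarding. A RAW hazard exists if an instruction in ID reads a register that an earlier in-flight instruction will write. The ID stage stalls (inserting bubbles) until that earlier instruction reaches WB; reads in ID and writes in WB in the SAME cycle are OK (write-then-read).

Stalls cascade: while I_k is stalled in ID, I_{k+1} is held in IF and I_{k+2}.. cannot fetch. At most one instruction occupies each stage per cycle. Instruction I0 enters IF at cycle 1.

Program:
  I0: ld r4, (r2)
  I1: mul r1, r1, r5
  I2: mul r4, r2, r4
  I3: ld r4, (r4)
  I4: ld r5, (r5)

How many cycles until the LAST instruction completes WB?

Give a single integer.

I0 ld r4 <- r2: IF@1 ID@2 stall=0 (-) EX@3 MEM@4 WB@5
I1 mul r1 <- r1,r5: IF@2 ID@3 stall=0 (-) EX@4 MEM@5 WB@6
I2 mul r4 <- r2,r4: IF@3 ID@4 stall=1 (RAW on I0.r4 (WB@5)) EX@6 MEM@7 WB@8
I3 ld r4 <- r4: IF@4 ID@6 stall=2 (RAW on I2.r4 (WB@8)) EX@9 MEM@10 WB@11
I4 ld r5 <- r5: IF@6 ID@9 stall=0 (-) EX@10 MEM@11 WB@12

Answer: 12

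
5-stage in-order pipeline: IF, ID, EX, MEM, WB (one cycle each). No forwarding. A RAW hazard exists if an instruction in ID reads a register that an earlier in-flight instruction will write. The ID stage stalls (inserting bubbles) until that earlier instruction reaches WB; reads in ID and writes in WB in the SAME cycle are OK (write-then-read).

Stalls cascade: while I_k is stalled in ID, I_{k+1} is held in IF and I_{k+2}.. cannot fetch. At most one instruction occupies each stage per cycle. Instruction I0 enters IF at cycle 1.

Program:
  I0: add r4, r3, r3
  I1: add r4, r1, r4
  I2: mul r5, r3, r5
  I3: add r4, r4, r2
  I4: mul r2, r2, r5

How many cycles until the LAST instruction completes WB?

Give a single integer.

Answer: 12

Derivation:
I0 add r4 <- r3,r3: IF@1 ID@2 stall=0 (-) EX@3 MEM@4 WB@5
I1 add r4 <- r1,r4: IF@2 ID@3 stall=2 (RAW on I0.r4 (WB@5)) EX@6 MEM@7 WB@8
I2 mul r5 <- r3,r5: IF@3 ID@6 stall=0 (-) EX@7 MEM@8 WB@9
I3 add r4 <- r4,r2: IF@6 ID@7 stall=1 (RAW on I1.r4 (WB@8)) EX@9 MEM@10 WB@11
I4 mul r2 <- r2,r5: IF@7 ID@9 stall=0 (-) EX@10 MEM@11 WB@12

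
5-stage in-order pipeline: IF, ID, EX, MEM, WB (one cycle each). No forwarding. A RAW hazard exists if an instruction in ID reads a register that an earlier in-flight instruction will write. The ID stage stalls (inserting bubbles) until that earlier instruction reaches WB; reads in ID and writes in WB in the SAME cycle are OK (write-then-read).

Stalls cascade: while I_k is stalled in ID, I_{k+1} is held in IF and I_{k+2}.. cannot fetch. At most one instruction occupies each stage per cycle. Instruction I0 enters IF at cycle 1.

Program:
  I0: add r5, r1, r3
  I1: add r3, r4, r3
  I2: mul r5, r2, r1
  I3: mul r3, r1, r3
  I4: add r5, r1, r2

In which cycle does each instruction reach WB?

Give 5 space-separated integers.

Answer: 5 6 7 9 10

Derivation:
I0 add r5 <- r1,r3: IF@1 ID@2 stall=0 (-) EX@3 MEM@4 WB@5
I1 add r3 <- r4,r3: IF@2 ID@3 stall=0 (-) EX@4 MEM@5 WB@6
I2 mul r5 <- r2,r1: IF@3 ID@4 stall=0 (-) EX@5 MEM@6 WB@7
I3 mul r3 <- r1,r3: IF@4 ID@5 stall=1 (RAW on I1.r3 (WB@6)) EX@7 MEM@8 WB@9
I4 add r5 <- r1,r2: IF@5 ID@7 stall=0 (-) EX@8 MEM@9 WB@10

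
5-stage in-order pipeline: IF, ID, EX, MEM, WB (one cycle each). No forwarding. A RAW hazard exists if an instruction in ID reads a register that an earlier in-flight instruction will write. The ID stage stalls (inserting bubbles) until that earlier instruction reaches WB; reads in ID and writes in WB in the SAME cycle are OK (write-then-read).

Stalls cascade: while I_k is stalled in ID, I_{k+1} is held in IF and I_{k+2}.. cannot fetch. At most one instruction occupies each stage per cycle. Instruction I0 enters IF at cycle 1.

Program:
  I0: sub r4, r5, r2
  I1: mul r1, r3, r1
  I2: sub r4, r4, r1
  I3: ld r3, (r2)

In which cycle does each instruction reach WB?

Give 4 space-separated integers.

I0 sub r4 <- r5,r2: IF@1 ID@2 stall=0 (-) EX@3 MEM@4 WB@5
I1 mul r1 <- r3,r1: IF@2 ID@3 stall=0 (-) EX@4 MEM@5 WB@6
I2 sub r4 <- r4,r1: IF@3 ID@4 stall=2 (RAW on I1.r1 (WB@6)) EX@7 MEM@8 WB@9
I3 ld r3 <- r2: IF@4 ID@7 stall=0 (-) EX@8 MEM@9 WB@10

Answer: 5 6 9 10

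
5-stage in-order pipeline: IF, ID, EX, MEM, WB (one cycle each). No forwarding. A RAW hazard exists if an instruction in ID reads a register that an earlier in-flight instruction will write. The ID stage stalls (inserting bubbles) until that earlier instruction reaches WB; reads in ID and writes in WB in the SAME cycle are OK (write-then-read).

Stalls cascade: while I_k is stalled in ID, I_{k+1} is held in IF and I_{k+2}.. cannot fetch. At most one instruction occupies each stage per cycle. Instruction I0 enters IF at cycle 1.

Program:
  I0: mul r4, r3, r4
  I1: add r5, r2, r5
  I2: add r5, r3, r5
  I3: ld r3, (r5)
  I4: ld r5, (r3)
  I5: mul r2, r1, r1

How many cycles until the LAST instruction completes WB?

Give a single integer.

Answer: 16

Derivation:
I0 mul r4 <- r3,r4: IF@1 ID@2 stall=0 (-) EX@3 MEM@4 WB@5
I1 add r5 <- r2,r5: IF@2 ID@3 stall=0 (-) EX@4 MEM@5 WB@6
I2 add r5 <- r3,r5: IF@3 ID@4 stall=2 (RAW on I1.r5 (WB@6)) EX@7 MEM@8 WB@9
I3 ld r3 <- r5: IF@4 ID@7 stall=2 (RAW on I2.r5 (WB@9)) EX@10 MEM@11 WB@12
I4 ld r5 <- r3: IF@7 ID@10 stall=2 (RAW on I3.r3 (WB@12)) EX@13 MEM@14 WB@15
I5 mul r2 <- r1,r1: IF@10 ID@13 stall=0 (-) EX@14 MEM@15 WB@16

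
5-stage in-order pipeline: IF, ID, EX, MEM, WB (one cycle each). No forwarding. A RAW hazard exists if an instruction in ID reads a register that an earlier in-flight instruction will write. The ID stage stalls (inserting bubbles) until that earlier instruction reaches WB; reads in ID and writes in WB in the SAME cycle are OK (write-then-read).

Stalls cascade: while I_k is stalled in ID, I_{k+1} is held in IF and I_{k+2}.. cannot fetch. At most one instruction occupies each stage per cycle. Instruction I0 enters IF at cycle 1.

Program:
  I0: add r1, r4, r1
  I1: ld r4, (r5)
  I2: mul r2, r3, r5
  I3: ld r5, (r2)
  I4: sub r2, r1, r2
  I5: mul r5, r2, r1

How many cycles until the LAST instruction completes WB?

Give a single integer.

Answer: 14

Derivation:
I0 add r1 <- r4,r1: IF@1 ID@2 stall=0 (-) EX@3 MEM@4 WB@5
I1 ld r4 <- r5: IF@2 ID@3 stall=0 (-) EX@4 MEM@5 WB@6
I2 mul r2 <- r3,r5: IF@3 ID@4 stall=0 (-) EX@5 MEM@6 WB@7
I3 ld r5 <- r2: IF@4 ID@5 stall=2 (RAW on I2.r2 (WB@7)) EX@8 MEM@9 WB@10
I4 sub r2 <- r1,r2: IF@5 ID@8 stall=0 (-) EX@9 MEM@10 WB@11
I5 mul r5 <- r2,r1: IF@8 ID@9 stall=2 (RAW on I4.r2 (WB@11)) EX@12 MEM@13 WB@14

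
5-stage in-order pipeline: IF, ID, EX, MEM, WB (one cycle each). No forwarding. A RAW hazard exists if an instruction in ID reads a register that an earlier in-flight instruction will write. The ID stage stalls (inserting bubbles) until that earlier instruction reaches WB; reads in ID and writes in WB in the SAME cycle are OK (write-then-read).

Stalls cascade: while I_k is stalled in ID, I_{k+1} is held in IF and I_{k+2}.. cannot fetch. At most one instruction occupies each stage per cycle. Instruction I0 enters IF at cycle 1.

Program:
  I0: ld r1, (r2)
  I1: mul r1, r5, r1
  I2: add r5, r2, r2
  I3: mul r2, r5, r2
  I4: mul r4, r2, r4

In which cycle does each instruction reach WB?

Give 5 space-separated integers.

I0 ld r1 <- r2: IF@1 ID@2 stall=0 (-) EX@3 MEM@4 WB@5
I1 mul r1 <- r5,r1: IF@2 ID@3 stall=2 (RAW on I0.r1 (WB@5)) EX@6 MEM@7 WB@8
I2 add r5 <- r2,r2: IF@3 ID@6 stall=0 (-) EX@7 MEM@8 WB@9
I3 mul r2 <- r5,r2: IF@6 ID@7 stall=2 (RAW on I2.r5 (WB@9)) EX@10 MEM@11 WB@12
I4 mul r4 <- r2,r4: IF@7 ID@10 stall=2 (RAW on I3.r2 (WB@12)) EX@13 MEM@14 WB@15

Answer: 5 8 9 12 15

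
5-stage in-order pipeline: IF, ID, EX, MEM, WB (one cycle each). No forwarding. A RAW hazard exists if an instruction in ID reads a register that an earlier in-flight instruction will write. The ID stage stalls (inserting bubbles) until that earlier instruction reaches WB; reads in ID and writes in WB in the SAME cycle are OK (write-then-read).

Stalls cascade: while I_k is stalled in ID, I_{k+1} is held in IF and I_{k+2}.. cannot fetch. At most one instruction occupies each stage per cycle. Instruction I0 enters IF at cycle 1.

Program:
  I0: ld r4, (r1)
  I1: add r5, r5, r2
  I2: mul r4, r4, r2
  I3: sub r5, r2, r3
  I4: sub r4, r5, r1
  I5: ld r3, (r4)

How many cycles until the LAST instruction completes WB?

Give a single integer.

I0 ld r4 <- r1: IF@1 ID@2 stall=0 (-) EX@3 MEM@4 WB@5
I1 add r5 <- r5,r2: IF@2 ID@3 stall=0 (-) EX@4 MEM@5 WB@6
I2 mul r4 <- r4,r2: IF@3 ID@4 stall=1 (RAW on I0.r4 (WB@5)) EX@6 MEM@7 WB@8
I3 sub r5 <- r2,r3: IF@4 ID@6 stall=0 (-) EX@7 MEM@8 WB@9
I4 sub r4 <- r5,r1: IF@6 ID@7 stall=2 (RAW on I3.r5 (WB@9)) EX@10 MEM@11 WB@12
I5 ld r3 <- r4: IF@7 ID@10 stall=2 (RAW on I4.r4 (WB@12)) EX@13 MEM@14 WB@15

Answer: 15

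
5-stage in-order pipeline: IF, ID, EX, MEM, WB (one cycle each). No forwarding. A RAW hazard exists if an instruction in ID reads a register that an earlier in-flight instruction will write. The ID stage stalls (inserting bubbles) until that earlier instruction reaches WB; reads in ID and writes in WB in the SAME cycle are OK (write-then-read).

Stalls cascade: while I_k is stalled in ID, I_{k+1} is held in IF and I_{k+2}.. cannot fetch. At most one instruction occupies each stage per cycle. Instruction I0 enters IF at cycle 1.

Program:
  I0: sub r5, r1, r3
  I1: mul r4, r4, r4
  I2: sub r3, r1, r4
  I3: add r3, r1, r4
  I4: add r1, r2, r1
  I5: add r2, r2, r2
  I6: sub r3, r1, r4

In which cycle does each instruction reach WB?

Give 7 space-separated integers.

I0 sub r5 <- r1,r3: IF@1 ID@2 stall=0 (-) EX@3 MEM@4 WB@5
I1 mul r4 <- r4,r4: IF@2 ID@3 stall=0 (-) EX@4 MEM@5 WB@6
I2 sub r3 <- r1,r4: IF@3 ID@4 stall=2 (RAW on I1.r4 (WB@6)) EX@7 MEM@8 WB@9
I3 add r3 <- r1,r4: IF@4 ID@7 stall=0 (-) EX@8 MEM@9 WB@10
I4 add r1 <- r2,r1: IF@7 ID@8 stall=0 (-) EX@9 MEM@10 WB@11
I5 add r2 <- r2,r2: IF@8 ID@9 stall=0 (-) EX@10 MEM@11 WB@12
I6 sub r3 <- r1,r4: IF@9 ID@10 stall=1 (RAW on I4.r1 (WB@11)) EX@12 MEM@13 WB@14

Answer: 5 6 9 10 11 12 14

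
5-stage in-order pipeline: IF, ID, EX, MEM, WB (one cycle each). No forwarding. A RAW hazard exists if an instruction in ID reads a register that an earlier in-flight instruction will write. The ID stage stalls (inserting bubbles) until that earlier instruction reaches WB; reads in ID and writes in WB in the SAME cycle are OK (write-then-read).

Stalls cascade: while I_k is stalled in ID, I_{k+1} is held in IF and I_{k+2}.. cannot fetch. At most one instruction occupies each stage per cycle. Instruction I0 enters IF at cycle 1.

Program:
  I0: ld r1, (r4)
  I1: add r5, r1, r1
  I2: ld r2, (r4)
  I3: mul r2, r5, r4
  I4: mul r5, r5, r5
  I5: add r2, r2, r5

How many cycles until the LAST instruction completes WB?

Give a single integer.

Answer: 15

Derivation:
I0 ld r1 <- r4: IF@1 ID@2 stall=0 (-) EX@3 MEM@4 WB@5
I1 add r5 <- r1,r1: IF@2 ID@3 stall=2 (RAW on I0.r1 (WB@5)) EX@6 MEM@7 WB@8
I2 ld r2 <- r4: IF@3 ID@6 stall=0 (-) EX@7 MEM@8 WB@9
I3 mul r2 <- r5,r4: IF@6 ID@7 stall=1 (RAW on I1.r5 (WB@8)) EX@9 MEM@10 WB@11
I4 mul r5 <- r5,r5: IF@7 ID@9 stall=0 (-) EX@10 MEM@11 WB@12
I5 add r2 <- r2,r5: IF@9 ID@10 stall=2 (RAW on I4.r5 (WB@12)) EX@13 MEM@14 WB@15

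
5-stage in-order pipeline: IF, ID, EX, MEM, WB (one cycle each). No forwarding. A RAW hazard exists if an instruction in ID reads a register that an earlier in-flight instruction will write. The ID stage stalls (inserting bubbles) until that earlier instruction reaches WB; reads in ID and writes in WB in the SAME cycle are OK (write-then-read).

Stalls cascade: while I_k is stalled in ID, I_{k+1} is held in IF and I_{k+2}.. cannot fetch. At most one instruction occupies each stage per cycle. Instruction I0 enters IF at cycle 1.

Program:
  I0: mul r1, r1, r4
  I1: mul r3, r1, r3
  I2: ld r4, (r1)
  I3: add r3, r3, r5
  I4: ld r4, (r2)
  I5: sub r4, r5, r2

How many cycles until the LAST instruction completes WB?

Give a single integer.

Answer: 13

Derivation:
I0 mul r1 <- r1,r4: IF@1 ID@2 stall=0 (-) EX@3 MEM@4 WB@5
I1 mul r3 <- r1,r3: IF@2 ID@3 stall=2 (RAW on I0.r1 (WB@5)) EX@6 MEM@7 WB@8
I2 ld r4 <- r1: IF@3 ID@6 stall=0 (-) EX@7 MEM@8 WB@9
I3 add r3 <- r3,r5: IF@6 ID@7 stall=1 (RAW on I1.r3 (WB@8)) EX@9 MEM@10 WB@11
I4 ld r4 <- r2: IF@7 ID@9 stall=0 (-) EX@10 MEM@11 WB@12
I5 sub r4 <- r5,r2: IF@9 ID@10 stall=0 (-) EX@11 MEM@12 WB@13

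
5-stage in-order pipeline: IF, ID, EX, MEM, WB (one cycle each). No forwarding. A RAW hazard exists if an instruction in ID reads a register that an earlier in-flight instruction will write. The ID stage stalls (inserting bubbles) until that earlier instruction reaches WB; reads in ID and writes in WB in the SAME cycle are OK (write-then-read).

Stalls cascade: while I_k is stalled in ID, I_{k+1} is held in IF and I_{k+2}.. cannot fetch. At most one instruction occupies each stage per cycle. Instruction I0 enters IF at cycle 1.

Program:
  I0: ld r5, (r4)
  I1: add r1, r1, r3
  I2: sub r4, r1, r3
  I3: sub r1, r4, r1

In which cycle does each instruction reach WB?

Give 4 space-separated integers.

Answer: 5 6 9 12

Derivation:
I0 ld r5 <- r4: IF@1 ID@2 stall=0 (-) EX@3 MEM@4 WB@5
I1 add r1 <- r1,r3: IF@2 ID@3 stall=0 (-) EX@4 MEM@5 WB@6
I2 sub r4 <- r1,r3: IF@3 ID@4 stall=2 (RAW on I1.r1 (WB@6)) EX@7 MEM@8 WB@9
I3 sub r1 <- r4,r1: IF@4 ID@7 stall=2 (RAW on I2.r4 (WB@9)) EX@10 MEM@11 WB@12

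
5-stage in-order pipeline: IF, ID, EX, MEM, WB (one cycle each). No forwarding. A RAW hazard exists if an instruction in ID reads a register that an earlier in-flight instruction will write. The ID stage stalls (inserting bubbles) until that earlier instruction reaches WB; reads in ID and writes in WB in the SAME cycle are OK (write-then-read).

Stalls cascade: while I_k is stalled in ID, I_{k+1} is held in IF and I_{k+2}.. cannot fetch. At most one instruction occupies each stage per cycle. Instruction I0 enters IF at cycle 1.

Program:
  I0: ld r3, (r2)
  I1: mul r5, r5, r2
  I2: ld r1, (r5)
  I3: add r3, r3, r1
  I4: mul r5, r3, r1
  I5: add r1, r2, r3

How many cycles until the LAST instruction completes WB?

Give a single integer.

I0 ld r3 <- r2: IF@1 ID@2 stall=0 (-) EX@3 MEM@4 WB@5
I1 mul r5 <- r5,r2: IF@2 ID@3 stall=0 (-) EX@4 MEM@5 WB@6
I2 ld r1 <- r5: IF@3 ID@4 stall=2 (RAW on I1.r5 (WB@6)) EX@7 MEM@8 WB@9
I3 add r3 <- r3,r1: IF@4 ID@7 stall=2 (RAW on I2.r1 (WB@9)) EX@10 MEM@11 WB@12
I4 mul r5 <- r3,r1: IF@7 ID@10 stall=2 (RAW on I3.r3 (WB@12)) EX@13 MEM@14 WB@15
I5 add r1 <- r2,r3: IF@10 ID@13 stall=0 (-) EX@14 MEM@15 WB@16

Answer: 16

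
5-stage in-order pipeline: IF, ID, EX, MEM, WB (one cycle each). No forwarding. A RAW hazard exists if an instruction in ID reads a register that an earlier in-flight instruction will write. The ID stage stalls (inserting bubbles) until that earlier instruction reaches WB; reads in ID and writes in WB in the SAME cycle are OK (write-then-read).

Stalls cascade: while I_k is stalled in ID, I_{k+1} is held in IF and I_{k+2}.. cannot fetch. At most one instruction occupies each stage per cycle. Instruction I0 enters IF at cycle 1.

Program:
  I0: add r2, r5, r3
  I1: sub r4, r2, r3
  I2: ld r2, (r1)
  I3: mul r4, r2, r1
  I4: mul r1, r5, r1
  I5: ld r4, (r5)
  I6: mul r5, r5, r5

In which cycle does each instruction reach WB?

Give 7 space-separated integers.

Answer: 5 8 9 12 13 14 15

Derivation:
I0 add r2 <- r5,r3: IF@1 ID@2 stall=0 (-) EX@3 MEM@4 WB@5
I1 sub r4 <- r2,r3: IF@2 ID@3 stall=2 (RAW on I0.r2 (WB@5)) EX@6 MEM@7 WB@8
I2 ld r2 <- r1: IF@3 ID@6 stall=0 (-) EX@7 MEM@8 WB@9
I3 mul r4 <- r2,r1: IF@6 ID@7 stall=2 (RAW on I2.r2 (WB@9)) EX@10 MEM@11 WB@12
I4 mul r1 <- r5,r1: IF@7 ID@10 stall=0 (-) EX@11 MEM@12 WB@13
I5 ld r4 <- r5: IF@10 ID@11 stall=0 (-) EX@12 MEM@13 WB@14
I6 mul r5 <- r5,r5: IF@11 ID@12 stall=0 (-) EX@13 MEM@14 WB@15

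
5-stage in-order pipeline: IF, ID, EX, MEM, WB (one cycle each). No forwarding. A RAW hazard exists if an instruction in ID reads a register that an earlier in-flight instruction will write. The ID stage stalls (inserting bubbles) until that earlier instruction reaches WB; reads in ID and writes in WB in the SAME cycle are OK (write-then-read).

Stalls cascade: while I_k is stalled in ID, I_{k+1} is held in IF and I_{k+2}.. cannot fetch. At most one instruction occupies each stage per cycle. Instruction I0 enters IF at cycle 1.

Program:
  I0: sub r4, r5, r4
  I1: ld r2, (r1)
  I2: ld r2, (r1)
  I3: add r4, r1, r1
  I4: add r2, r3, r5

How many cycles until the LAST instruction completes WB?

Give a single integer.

Answer: 9

Derivation:
I0 sub r4 <- r5,r4: IF@1 ID@2 stall=0 (-) EX@3 MEM@4 WB@5
I1 ld r2 <- r1: IF@2 ID@3 stall=0 (-) EX@4 MEM@5 WB@6
I2 ld r2 <- r1: IF@3 ID@4 stall=0 (-) EX@5 MEM@6 WB@7
I3 add r4 <- r1,r1: IF@4 ID@5 stall=0 (-) EX@6 MEM@7 WB@8
I4 add r2 <- r3,r5: IF@5 ID@6 stall=0 (-) EX@7 MEM@8 WB@9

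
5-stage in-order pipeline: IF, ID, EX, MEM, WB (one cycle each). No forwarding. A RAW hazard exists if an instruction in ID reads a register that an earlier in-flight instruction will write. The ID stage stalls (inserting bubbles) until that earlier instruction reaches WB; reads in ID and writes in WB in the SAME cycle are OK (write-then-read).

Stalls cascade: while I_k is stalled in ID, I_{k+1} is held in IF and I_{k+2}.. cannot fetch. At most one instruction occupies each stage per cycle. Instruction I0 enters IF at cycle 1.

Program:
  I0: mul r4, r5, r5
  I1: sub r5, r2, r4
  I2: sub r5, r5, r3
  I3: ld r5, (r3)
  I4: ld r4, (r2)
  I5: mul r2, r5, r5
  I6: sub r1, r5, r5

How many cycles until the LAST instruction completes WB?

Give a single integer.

Answer: 16

Derivation:
I0 mul r4 <- r5,r5: IF@1 ID@2 stall=0 (-) EX@3 MEM@4 WB@5
I1 sub r5 <- r2,r4: IF@2 ID@3 stall=2 (RAW on I0.r4 (WB@5)) EX@6 MEM@7 WB@8
I2 sub r5 <- r5,r3: IF@3 ID@6 stall=2 (RAW on I1.r5 (WB@8)) EX@9 MEM@10 WB@11
I3 ld r5 <- r3: IF@6 ID@9 stall=0 (-) EX@10 MEM@11 WB@12
I4 ld r4 <- r2: IF@9 ID@10 stall=0 (-) EX@11 MEM@12 WB@13
I5 mul r2 <- r5,r5: IF@10 ID@11 stall=1 (RAW on I3.r5 (WB@12)) EX@13 MEM@14 WB@15
I6 sub r1 <- r5,r5: IF@11 ID@13 stall=0 (-) EX@14 MEM@15 WB@16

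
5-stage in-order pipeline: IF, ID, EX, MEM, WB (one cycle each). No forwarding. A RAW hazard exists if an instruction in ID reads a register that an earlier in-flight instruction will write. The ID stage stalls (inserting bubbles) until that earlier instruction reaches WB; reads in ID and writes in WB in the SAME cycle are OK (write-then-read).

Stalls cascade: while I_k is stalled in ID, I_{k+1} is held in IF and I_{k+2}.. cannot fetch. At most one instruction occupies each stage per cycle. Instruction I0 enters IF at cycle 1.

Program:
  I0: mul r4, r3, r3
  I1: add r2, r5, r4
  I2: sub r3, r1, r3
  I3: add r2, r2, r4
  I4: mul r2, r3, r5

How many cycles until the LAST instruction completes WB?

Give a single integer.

Answer: 12

Derivation:
I0 mul r4 <- r3,r3: IF@1 ID@2 stall=0 (-) EX@3 MEM@4 WB@5
I1 add r2 <- r5,r4: IF@2 ID@3 stall=2 (RAW on I0.r4 (WB@5)) EX@6 MEM@7 WB@8
I2 sub r3 <- r1,r3: IF@3 ID@6 stall=0 (-) EX@7 MEM@8 WB@9
I3 add r2 <- r2,r4: IF@6 ID@7 stall=1 (RAW on I1.r2 (WB@8)) EX@9 MEM@10 WB@11
I4 mul r2 <- r3,r5: IF@7 ID@9 stall=0 (-) EX@10 MEM@11 WB@12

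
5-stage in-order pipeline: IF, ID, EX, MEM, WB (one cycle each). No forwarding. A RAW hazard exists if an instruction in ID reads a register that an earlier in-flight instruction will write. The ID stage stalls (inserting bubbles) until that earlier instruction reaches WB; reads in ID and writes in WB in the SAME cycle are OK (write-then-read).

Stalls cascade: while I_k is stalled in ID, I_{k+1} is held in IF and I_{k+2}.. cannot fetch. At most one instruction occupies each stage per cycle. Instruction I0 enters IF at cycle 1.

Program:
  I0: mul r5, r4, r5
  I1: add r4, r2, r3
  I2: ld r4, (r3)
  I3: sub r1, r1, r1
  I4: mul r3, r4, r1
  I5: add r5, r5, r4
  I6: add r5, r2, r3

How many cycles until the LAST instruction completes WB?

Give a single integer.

I0 mul r5 <- r4,r5: IF@1 ID@2 stall=0 (-) EX@3 MEM@4 WB@5
I1 add r4 <- r2,r3: IF@2 ID@3 stall=0 (-) EX@4 MEM@5 WB@6
I2 ld r4 <- r3: IF@3 ID@4 stall=0 (-) EX@5 MEM@6 WB@7
I3 sub r1 <- r1,r1: IF@4 ID@5 stall=0 (-) EX@6 MEM@7 WB@8
I4 mul r3 <- r4,r1: IF@5 ID@6 stall=2 (RAW on I3.r1 (WB@8)) EX@9 MEM@10 WB@11
I5 add r5 <- r5,r4: IF@6 ID@9 stall=0 (-) EX@10 MEM@11 WB@12
I6 add r5 <- r2,r3: IF@9 ID@10 stall=1 (RAW on I4.r3 (WB@11)) EX@12 MEM@13 WB@14

Answer: 14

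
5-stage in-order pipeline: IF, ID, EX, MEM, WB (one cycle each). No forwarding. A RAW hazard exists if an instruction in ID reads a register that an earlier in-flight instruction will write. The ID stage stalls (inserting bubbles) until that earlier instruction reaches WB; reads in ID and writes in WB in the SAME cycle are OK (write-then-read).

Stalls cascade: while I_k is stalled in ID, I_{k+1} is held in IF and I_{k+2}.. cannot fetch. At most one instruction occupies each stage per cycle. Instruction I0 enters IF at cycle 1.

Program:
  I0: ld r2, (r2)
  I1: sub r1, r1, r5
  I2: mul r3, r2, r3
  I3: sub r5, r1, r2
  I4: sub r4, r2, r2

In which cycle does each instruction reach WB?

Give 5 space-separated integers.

Answer: 5 6 8 9 10

Derivation:
I0 ld r2 <- r2: IF@1 ID@2 stall=0 (-) EX@3 MEM@4 WB@5
I1 sub r1 <- r1,r5: IF@2 ID@3 stall=0 (-) EX@4 MEM@5 WB@6
I2 mul r3 <- r2,r3: IF@3 ID@4 stall=1 (RAW on I0.r2 (WB@5)) EX@6 MEM@7 WB@8
I3 sub r5 <- r1,r2: IF@4 ID@6 stall=0 (-) EX@7 MEM@8 WB@9
I4 sub r4 <- r2,r2: IF@6 ID@7 stall=0 (-) EX@8 MEM@9 WB@10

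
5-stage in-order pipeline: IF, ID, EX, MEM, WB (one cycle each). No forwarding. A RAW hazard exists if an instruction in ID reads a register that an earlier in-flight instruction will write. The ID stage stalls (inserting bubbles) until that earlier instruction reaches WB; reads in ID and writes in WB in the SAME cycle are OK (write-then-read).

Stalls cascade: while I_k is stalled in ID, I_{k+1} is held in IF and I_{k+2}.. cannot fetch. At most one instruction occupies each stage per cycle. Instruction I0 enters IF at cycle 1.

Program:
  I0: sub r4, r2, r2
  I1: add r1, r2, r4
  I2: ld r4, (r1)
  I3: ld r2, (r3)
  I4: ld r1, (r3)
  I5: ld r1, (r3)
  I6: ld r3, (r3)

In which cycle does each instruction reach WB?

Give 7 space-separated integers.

I0 sub r4 <- r2,r2: IF@1 ID@2 stall=0 (-) EX@3 MEM@4 WB@5
I1 add r1 <- r2,r4: IF@2 ID@3 stall=2 (RAW on I0.r4 (WB@5)) EX@6 MEM@7 WB@8
I2 ld r4 <- r1: IF@3 ID@6 stall=2 (RAW on I1.r1 (WB@8)) EX@9 MEM@10 WB@11
I3 ld r2 <- r3: IF@6 ID@9 stall=0 (-) EX@10 MEM@11 WB@12
I4 ld r1 <- r3: IF@9 ID@10 stall=0 (-) EX@11 MEM@12 WB@13
I5 ld r1 <- r3: IF@10 ID@11 stall=0 (-) EX@12 MEM@13 WB@14
I6 ld r3 <- r3: IF@11 ID@12 stall=0 (-) EX@13 MEM@14 WB@15

Answer: 5 8 11 12 13 14 15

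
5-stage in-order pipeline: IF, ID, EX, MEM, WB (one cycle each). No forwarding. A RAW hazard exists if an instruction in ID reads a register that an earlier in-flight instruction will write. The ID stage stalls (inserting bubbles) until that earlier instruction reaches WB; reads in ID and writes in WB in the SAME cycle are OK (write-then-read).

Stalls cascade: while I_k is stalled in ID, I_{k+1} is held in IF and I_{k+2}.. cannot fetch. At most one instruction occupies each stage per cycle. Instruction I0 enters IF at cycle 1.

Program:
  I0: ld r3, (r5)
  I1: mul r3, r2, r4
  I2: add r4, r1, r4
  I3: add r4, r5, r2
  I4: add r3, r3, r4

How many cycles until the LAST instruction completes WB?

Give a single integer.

Answer: 11

Derivation:
I0 ld r3 <- r5: IF@1 ID@2 stall=0 (-) EX@3 MEM@4 WB@5
I1 mul r3 <- r2,r4: IF@2 ID@3 stall=0 (-) EX@4 MEM@5 WB@6
I2 add r4 <- r1,r4: IF@3 ID@4 stall=0 (-) EX@5 MEM@6 WB@7
I3 add r4 <- r5,r2: IF@4 ID@5 stall=0 (-) EX@6 MEM@7 WB@8
I4 add r3 <- r3,r4: IF@5 ID@6 stall=2 (RAW on I3.r4 (WB@8)) EX@9 MEM@10 WB@11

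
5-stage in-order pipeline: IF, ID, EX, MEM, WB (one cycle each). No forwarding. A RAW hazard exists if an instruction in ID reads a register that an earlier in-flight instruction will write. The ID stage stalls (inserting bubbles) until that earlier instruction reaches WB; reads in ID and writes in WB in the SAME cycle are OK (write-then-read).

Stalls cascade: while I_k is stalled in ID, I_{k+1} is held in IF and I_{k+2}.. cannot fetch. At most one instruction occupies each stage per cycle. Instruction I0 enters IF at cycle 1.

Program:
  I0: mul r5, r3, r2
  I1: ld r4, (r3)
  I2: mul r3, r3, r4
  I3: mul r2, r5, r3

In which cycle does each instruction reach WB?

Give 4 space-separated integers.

I0 mul r5 <- r3,r2: IF@1 ID@2 stall=0 (-) EX@3 MEM@4 WB@5
I1 ld r4 <- r3: IF@2 ID@3 stall=0 (-) EX@4 MEM@5 WB@6
I2 mul r3 <- r3,r4: IF@3 ID@4 stall=2 (RAW on I1.r4 (WB@6)) EX@7 MEM@8 WB@9
I3 mul r2 <- r5,r3: IF@4 ID@7 stall=2 (RAW on I2.r3 (WB@9)) EX@10 MEM@11 WB@12

Answer: 5 6 9 12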